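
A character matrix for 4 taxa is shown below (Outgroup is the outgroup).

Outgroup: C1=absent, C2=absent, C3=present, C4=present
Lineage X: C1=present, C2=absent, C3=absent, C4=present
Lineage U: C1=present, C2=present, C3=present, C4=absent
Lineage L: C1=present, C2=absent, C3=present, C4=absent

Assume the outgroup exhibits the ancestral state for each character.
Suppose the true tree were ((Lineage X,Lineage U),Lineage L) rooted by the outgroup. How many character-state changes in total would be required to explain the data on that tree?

Map each character onto ((Lineage X,Lineage U),Lineage L) (rooted by Outgroup) and count the minimum state changes it requires (Fitch parsimony):
C1: 1; C2: 1; C3: 1; C4: 2.
Total tree length = 5.

5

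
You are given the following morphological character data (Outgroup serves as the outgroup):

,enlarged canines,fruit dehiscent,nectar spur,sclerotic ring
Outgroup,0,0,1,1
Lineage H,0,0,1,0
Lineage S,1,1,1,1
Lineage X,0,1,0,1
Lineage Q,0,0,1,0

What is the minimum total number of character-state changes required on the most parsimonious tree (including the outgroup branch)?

4

Character polarity is set by the outgroup: the derived state is whichever differs from the outgroup's state, so for nectar spur, sclerotic ring the derived state is '0', and for the remaining characters it is '1'.
enlarged canines (derived state '1') is unique to Lineage S (autapomorphy; uninformative for grouping).
fruit dehiscent (derived state '1') is shared by Lineage S and Lineage X — a synapomorphy uniting that clade.
nectar spur (derived state '0') is unique to Lineage X (autapomorphy; uninformative for grouping).
sclerotic ring: derived state '0' in Lineage H and Lineage Q only — synapomorphy for {Lineage H, Lineage Q}.
Most parsimonious ingroup topology: ((Lineage H,Lineage Q),(Lineage S,Lineage X)).
Changes per character on this tree: enlarged canines: 1; fruit dehiscent: 1; nectar spur: 1; sclerotic ring: 1.
Total = 4.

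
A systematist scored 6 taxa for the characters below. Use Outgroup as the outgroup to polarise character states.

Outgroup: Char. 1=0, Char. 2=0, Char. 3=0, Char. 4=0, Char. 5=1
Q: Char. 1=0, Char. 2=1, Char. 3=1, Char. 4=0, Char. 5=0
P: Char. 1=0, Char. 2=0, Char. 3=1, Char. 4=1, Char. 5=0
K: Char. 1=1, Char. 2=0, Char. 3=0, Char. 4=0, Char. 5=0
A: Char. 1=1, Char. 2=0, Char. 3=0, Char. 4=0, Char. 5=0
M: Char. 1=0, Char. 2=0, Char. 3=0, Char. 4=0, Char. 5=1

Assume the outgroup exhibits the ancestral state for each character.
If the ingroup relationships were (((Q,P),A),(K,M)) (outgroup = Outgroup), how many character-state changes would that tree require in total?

Map each character onto (((Q,P),A),(K,M)) (rooted by Outgroup) and count the minimum state changes it requires (Fitch parsimony):
Char. 1: 2; Char. 2: 1; Char. 3: 1; Char. 4: 1; Char. 5: 2.
Total tree length = 7.

7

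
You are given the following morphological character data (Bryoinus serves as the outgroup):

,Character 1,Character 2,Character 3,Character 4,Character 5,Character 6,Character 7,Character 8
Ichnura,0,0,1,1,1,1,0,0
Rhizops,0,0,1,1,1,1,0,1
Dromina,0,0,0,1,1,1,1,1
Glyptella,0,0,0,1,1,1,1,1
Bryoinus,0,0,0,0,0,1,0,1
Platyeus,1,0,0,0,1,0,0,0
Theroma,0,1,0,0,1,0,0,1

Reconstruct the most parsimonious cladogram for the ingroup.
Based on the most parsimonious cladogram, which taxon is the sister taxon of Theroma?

Character polarity is set by the outgroup: the derived state is whichever differs from the outgroup's state, so for Character 6, Character 8 the derived state is '0', and for the remaining characters it is '1'.
Character 1: derived state '1' in Platyeus only — an autapomorphy, so it tells us nothing about relationships among taxa.
Character 2: derived state '1' in Theroma only — an autapomorphy, so it tells us nothing about relationships among taxa.
Character 3: derived state '1' in Ichnura and Rhizops only — synapomorphy for {Ichnura, Rhizops}.
Character 4 (derived state '1') is shared by Dromina, Glyptella, Ichnura, and Rhizops — a synapomorphy uniting that clade.
Character 5 (derived state '1') is shared by all ingroup taxa — unites the whole ingroup.
Character 6 (derived state '0') is shared by Platyeus and Theroma — a synapomorphy uniting that clade.
Character 7 (derived state '1') is shared by Dromina and Glyptella — a synapomorphy uniting that clade.
Character 8 (state '0') occurs in Ichnura and Platyeus but conflicts with the nesting implied by the other characters — most parsimoniously interpreted as homoplasy.
Most parsimonious ingroup topology: ((Theroma,Platyeus),((Glyptella,Dromina),(Ichnura,Rhizops))).
Theroma and Platyeus form a cherry on this tree, so they are sister taxa.

Platyeus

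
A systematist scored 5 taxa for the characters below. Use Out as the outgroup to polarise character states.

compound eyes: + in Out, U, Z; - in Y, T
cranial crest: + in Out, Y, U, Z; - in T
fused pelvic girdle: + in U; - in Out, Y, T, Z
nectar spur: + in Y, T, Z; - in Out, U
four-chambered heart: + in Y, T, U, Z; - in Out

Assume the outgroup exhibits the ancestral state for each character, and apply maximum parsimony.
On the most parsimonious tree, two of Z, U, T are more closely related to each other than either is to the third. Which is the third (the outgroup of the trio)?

U

Character polarity is set by the outgroup: the derived state is whichever differs from the outgroup's state, so for compound eyes, cranial crest the derived state is '-', and for the remaining characters it is '+'.
compound eyes (derived state '-') is shared by T and Y — a synapomorphy uniting that clade.
cranial crest: derived state '-' in T only — an autapomorphy, so it tells us nothing about relationships among taxa.
fused pelvic girdle (derived state '+') is unique to U (autapomorphy; uninformative for grouping).
Only T, Y, and Z show the derived state '+' for nectar spur, supporting them as a clade.
four-chambered heart (derived state '+') is shared by all ingroup taxa — unites the whole ingroup.
Most parsimonious ingroup topology: (((Y,T),Z),U).
T and Z share a more recent common ancestor with each other than either does with U, so U is the least closely related of the three.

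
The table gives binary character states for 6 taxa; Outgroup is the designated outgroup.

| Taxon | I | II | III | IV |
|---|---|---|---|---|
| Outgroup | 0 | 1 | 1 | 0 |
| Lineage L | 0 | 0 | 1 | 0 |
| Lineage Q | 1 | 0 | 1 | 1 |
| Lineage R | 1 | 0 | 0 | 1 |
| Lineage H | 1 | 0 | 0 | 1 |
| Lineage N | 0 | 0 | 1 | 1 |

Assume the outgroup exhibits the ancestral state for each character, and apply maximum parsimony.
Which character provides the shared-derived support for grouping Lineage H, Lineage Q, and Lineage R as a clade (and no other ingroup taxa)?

Character polarity is set by the outgroup: the derived state is whichever differs from the outgroup's state, so for II, III the derived state is '0', and for the remaining characters it is '1'.
I: derived state '1' in Lineage H, Lineage Q, and Lineage R only — synapomorphy for {Lineage H, Lineage Q, Lineage R}.
II (derived state '0') is shared by all ingroup taxa — unites the whole ingroup.
III: derived state '0' in Lineage H and Lineage R only — synapomorphy for {Lineage H, Lineage R}.
IV (derived state '1') is shared by Lineage H, Lineage N, Lineage Q, and Lineage R — a synapomorphy uniting that clade.
Most parsimonious ingroup topology: (Lineage L,((Lineage Q,(Lineage R,Lineage H)),Lineage N)).
The clade {Lineage H, Lineage Q, Lineage R} is supported by I: its derived state '1' occurs in exactly those taxa and in no other taxon (including the outgroup).

I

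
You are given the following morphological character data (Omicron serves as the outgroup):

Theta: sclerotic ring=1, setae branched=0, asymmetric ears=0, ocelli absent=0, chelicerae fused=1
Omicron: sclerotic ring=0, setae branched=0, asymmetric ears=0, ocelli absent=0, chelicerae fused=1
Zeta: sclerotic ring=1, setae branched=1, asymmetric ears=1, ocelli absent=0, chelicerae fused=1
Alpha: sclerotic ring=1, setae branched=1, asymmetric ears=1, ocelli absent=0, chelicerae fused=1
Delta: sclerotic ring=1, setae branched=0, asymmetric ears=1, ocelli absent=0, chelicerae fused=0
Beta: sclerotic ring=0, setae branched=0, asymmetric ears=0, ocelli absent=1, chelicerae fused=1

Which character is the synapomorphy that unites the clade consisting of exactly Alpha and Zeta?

setae branched

Character polarity is set by the outgroup: the derived state is whichever differs from the outgroup's state, so for chelicerae fused the derived state is '0', and for the remaining characters it is '1'.
sclerotic ring: derived state '1' in Alpha, Delta, Theta, and Zeta only — synapomorphy for {Alpha, Delta, Theta, Zeta}.
Only Alpha and Zeta show the derived state '1' for setae branched, supporting them as a clade.
asymmetric ears (derived state '1') is shared by Alpha, Delta, and Zeta — a synapomorphy uniting that clade.
ocelli absent: derived state '1' in Beta only — an autapomorphy, so it tells us nothing about relationships among taxa.
chelicerae fused (derived state '0') is unique to Delta (autapomorphy; uninformative for grouping).
Most parsimonious ingroup topology: (Beta,(((Zeta,Alpha),Delta),Theta)).
The clade {Alpha, Zeta} is supported by setae branched: its derived state '1' occurs in exactly those taxa and in no other taxon (including the outgroup).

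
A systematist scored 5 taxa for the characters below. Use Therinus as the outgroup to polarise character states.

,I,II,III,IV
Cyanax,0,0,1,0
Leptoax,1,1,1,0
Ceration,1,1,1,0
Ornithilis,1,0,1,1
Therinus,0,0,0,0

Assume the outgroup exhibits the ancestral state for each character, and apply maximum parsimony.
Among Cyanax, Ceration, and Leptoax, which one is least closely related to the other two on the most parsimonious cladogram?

The outgroup has state '0' for every character, so '1' is the derived state throughout.
I (derived state '1') is shared by Ceration, Leptoax, and Ornithilis — a synapomorphy uniting that clade.
II: derived state '1' in Ceration and Leptoax only — synapomorphy for {Ceration, Leptoax}.
All ingroup taxa share the derived state '1' for III; it defines the ingroup but does not resolve relationships within it.
IV (derived state '1') is unique to Ornithilis (autapomorphy; uninformative for grouping).
Most parsimonious ingroup topology: ((Ornithilis,(Ceration,Leptoax)),Cyanax).
Ceration and Leptoax share a more recent common ancestor with each other than either does with Cyanax, so Cyanax is the least closely related of the three.

Cyanax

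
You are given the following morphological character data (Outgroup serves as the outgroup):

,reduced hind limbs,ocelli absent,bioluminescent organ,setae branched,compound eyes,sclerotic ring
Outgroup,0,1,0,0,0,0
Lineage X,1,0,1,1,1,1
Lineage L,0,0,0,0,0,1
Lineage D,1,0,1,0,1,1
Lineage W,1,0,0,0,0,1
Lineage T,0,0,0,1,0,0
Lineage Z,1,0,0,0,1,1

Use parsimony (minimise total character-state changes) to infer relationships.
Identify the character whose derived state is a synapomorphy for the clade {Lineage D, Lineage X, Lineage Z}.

compound eyes

Character polarity is set by the outgroup: the derived state is whichever differs from the outgroup's state, so for ocelli absent the derived state is '0', and for the remaining characters it is '1'.
Only Lineage D, Lineage W, Lineage X, and Lineage Z show the derived state '1' for reduced hind limbs, supporting them as a clade.
ocelli absent (derived state '0') is shared by all ingroup taxa — unites the whole ingroup.
bioluminescent organ: derived state '1' in Lineage D and Lineage X only — synapomorphy for {Lineage D, Lineage X}.
setae branched (state '1') occurs in Lineage T and Lineage X but conflicts with the nesting implied by the other characters — most parsimoniously interpreted as homoplasy.
compound eyes (derived state '1') is shared by Lineage D, Lineage X, and Lineage Z — a synapomorphy uniting that clade.
sclerotic ring: derived state '1' in Lineage D, Lineage L, Lineage W, Lineage X, and Lineage Z only — synapomorphy for {Lineage D, Lineage L, Lineage W, Lineage X, Lineage Z}.
Most parsimonious ingroup topology: (((((Lineage X,Lineage D),Lineage Z),Lineage W),Lineage L),Lineage T).
The clade {Lineage D, Lineage X, Lineage Z} is supported by compound eyes: its derived state '1' occurs in exactly those taxa and in no other taxon (including the outgroup).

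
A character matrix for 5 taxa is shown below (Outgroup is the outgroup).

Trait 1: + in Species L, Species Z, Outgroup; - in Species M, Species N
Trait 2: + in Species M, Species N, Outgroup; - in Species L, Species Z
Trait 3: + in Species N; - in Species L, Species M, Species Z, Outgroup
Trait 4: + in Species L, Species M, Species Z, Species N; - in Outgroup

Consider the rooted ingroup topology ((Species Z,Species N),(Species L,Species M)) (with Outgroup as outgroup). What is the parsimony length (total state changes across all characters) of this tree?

Map each character onto ((Species Z,Species N),(Species L,Species M)) (rooted by Outgroup) and count the minimum state changes it requires (Fitch parsimony):
Trait 1: 2; Trait 2: 2; Trait 3: 1; Trait 4: 1.
Total tree length = 6.

6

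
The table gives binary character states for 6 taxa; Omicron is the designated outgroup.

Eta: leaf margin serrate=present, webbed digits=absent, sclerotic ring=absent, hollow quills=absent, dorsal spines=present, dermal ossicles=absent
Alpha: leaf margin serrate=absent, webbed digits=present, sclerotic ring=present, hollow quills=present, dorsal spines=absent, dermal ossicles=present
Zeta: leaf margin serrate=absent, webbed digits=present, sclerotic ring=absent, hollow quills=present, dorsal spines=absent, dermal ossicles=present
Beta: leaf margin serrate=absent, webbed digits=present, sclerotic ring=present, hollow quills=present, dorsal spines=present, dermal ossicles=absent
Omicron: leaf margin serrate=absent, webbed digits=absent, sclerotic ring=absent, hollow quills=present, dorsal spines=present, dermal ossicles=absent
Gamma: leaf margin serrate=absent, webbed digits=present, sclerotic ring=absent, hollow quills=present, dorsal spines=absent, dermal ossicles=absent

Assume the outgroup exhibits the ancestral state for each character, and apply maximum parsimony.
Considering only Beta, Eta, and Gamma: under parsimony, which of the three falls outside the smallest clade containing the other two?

Eta

Character polarity is set by the outgroup: the derived state is whichever differs from the outgroup's state, so for hollow quills, dorsal spines the derived state is 'absent', and for the remaining characters it is 'present'.
leaf margin serrate (derived state 'present') is unique to Eta (autapomorphy; uninformative for grouping).
webbed digits (derived state 'present') is shared by Alpha, Beta, Gamma, and Zeta — a synapomorphy uniting that clade.
sclerotic ring groups Alpha and Beta, which is incompatible with the clades supported by the remaining characters; treating it as convergent (homoplasy) costs fewer steps than any alternative tree.
hollow quills: derived state 'absent' in Eta only — an autapomorphy, so it tells us nothing about relationships among taxa.
dorsal spines (derived state 'absent') is shared by Alpha, Gamma, and Zeta — a synapomorphy uniting that clade.
dermal ossicles (derived state 'present') is shared by Alpha and Zeta — a synapomorphy uniting that clade.
Most parsimonious ingroup topology: (((Gamma,(Zeta,Alpha)),Beta),Eta).
Gamma and Beta share a more recent common ancestor with each other than either does with Eta, so Eta is the least closely related of the three.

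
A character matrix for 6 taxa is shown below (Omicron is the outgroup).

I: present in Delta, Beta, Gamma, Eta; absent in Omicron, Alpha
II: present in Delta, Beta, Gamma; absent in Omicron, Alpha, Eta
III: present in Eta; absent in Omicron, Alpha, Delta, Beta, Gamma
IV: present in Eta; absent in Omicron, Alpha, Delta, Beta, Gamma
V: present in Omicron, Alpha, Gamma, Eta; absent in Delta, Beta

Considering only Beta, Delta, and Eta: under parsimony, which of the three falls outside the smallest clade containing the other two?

Character polarity is set by the outgroup: the derived state is whichever differs from the outgroup's state, so for V the derived state is 'absent', and for the remaining characters it is 'present'.
I (derived state 'present') is shared by Beta, Delta, Eta, and Gamma — a synapomorphy uniting that clade.
II (derived state 'present') is shared by Beta, Delta, and Gamma — a synapomorphy uniting that clade.
III (derived state 'present') is unique to Eta (autapomorphy; uninformative for grouping).
IV (derived state 'present') is unique to Eta (autapomorphy; uninformative for grouping).
V: derived state 'absent' in Beta and Delta only — synapomorphy for {Beta, Delta}.
Most parsimonious ingroup topology: (Alpha,(((Delta,Beta),Gamma),Eta)).
Delta and Beta share a more recent common ancestor with each other than either does with Eta, so Eta is the least closely related of the three.

Eta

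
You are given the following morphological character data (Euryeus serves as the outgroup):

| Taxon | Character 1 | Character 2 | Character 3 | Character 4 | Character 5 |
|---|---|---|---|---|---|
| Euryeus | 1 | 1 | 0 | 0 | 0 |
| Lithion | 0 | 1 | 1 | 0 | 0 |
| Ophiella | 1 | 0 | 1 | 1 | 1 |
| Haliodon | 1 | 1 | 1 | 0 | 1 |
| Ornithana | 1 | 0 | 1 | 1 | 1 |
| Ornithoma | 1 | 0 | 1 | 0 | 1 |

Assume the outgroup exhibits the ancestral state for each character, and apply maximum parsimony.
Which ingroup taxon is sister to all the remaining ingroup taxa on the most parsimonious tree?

Character polarity is set by the outgroup: the derived state is whichever differs from the outgroup's state, so for Character 1, Character 2 the derived state is '0', and for the remaining characters it is '1'.
Character 1 (derived state '0') is unique to Lithion (autapomorphy; uninformative for grouping).
Only Ophiella, Ornithana, and Ornithoma show the derived state '0' for Character 2, supporting them as a clade.
Character 3 (derived state '1') is shared by all ingroup taxa — unites the whole ingroup.
Character 4 (derived state '1') is shared by Ophiella and Ornithana — a synapomorphy uniting that clade.
Only Haliodon, Ophiella, Ornithana, and Ornithoma show the derived state '1' for Character 5, supporting them as a clade.
Most parsimonious ingroup topology: (Lithion,(((Ophiella,Ornithana),Ornithoma),Haliodon)).
Lithion is sister to the clade containing all other ingroup taxa, so it is the earliest-diverging (most basal) ingroup lineage.

Lithion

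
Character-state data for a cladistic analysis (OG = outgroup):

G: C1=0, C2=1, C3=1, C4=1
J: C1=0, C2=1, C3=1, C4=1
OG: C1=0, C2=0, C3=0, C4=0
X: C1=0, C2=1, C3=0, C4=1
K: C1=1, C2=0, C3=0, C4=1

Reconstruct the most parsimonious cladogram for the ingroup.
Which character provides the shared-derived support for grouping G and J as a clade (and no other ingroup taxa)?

C3

The outgroup has state '0' for every character, so '1' is the derived state throughout.
C1: derived state '1' in K only — an autapomorphy, so it tells us nothing about relationships among taxa.
C2: derived state '1' in G, J, and X only — synapomorphy for {G, J, X}.
C3: derived state '1' in G and J only — synapomorphy for {G, J}.
C4 (derived state '1') is shared by all ingroup taxa — unites the whole ingroup.
Most parsimonious ingroup topology: ((X,(G,J)),K).
The clade {G, J} is supported by C3: its derived state '1' occurs in exactly those taxa and in no other taxon (including the outgroup).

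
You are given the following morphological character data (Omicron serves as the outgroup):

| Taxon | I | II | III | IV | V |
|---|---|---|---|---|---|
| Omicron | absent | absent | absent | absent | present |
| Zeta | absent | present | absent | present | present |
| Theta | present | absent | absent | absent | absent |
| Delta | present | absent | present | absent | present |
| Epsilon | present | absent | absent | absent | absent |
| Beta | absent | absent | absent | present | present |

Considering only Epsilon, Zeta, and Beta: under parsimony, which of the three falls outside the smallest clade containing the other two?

Epsilon

Character polarity is set by the outgroup: the derived state is whichever differs from the outgroup's state, so for V the derived state is 'absent', and for the remaining characters it is 'present'.
Only Delta, Epsilon, and Theta show the derived state 'present' for I, supporting them as a clade.
II (derived state 'present') is unique to Zeta (autapomorphy; uninformative for grouping).
III (derived state 'present') is unique to Delta (autapomorphy; uninformative for grouping).
Only Beta and Zeta show the derived state 'present' for IV, supporting them as a clade.
Only Epsilon and Theta show the derived state 'absent' for V, supporting them as a clade.
Most parsimonious ingroup topology: ((Zeta,Beta),((Theta,Epsilon),Delta)).
Zeta and Beta share a more recent common ancestor with each other than either does with Epsilon, so Epsilon is the least closely related of the three.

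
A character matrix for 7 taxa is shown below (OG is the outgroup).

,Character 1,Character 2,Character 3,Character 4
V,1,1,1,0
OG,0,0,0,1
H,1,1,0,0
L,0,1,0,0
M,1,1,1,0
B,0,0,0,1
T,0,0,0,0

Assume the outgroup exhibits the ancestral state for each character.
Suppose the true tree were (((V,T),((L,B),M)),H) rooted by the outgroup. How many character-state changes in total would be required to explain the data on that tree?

10

Map each character onto (((V,T),((L,B),M)),H) (rooted by OG) and count the minimum state changes it requires (Fitch parsimony):
Character 1: 3; Character 2: 3; Character 3: 2; Character 4: 2.
Total tree length = 10.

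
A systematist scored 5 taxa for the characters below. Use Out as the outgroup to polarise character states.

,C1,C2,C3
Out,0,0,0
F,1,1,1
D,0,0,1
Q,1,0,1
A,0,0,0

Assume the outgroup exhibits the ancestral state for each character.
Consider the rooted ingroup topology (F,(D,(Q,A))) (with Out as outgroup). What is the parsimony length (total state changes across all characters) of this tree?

Map each character onto (F,(D,(Q,A))) (rooted by Out) and count the minimum state changes it requires (Fitch parsimony):
C1: 2; C2: 1; C3: 2.
Total tree length = 5.

5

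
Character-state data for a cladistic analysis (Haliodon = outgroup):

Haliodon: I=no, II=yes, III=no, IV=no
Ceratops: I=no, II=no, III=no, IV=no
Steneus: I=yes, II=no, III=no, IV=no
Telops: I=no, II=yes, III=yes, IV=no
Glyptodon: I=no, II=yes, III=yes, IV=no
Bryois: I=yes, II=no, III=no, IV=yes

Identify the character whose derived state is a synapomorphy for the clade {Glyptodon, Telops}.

Character polarity is set by the outgroup: the derived state is whichever differs from the outgroup's state, so for II the derived state is 'no', and for the remaining characters it is 'yes'.
I: derived state 'yes' in Bryois and Steneus only — synapomorphy for {Bryois, Steneus}.
II (derived state 'no') is shared by Bryois, Ceratops, and Steneus — a synapomorphy uniting that clade.
III (derived state 'yes') is shared by Glyptodon and Telops — a synapomorphy uniting that clade.
IV: derived state 'yes' in Bryois only — an autapomorphy, so it tells us nothing about relationships among taxa.
Most parsimonious ingroup topology: ((Ceratops,(Steneus,Bryois)),(Telops,Glyptodon)).
The clade {Glyptodon, Telops} is supported by III: its derived state 'yes' occurs in exactly those taxa and in no other taxon (including the outgroup).

III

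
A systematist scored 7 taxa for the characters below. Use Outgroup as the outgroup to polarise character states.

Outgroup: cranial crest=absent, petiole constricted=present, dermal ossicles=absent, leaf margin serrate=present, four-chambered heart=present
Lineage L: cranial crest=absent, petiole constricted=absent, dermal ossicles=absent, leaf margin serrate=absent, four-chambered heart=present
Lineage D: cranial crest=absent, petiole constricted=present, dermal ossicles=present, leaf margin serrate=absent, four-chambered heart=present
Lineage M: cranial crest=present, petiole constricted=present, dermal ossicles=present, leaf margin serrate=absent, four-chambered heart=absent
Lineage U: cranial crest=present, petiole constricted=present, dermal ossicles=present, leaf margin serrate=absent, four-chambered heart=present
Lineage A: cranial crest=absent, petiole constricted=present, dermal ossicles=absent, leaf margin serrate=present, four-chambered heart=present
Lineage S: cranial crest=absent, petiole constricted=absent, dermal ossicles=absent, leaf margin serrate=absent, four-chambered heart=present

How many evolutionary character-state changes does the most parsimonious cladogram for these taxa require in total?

Character polarity is set by the outgroup: the derived state is whichever differs from the outgroup's state, so for petiole constricted, leaf margin serrate, four-chambered heart the derived state is 'absent', and for the remaining characters it is 'present'.
Only Lineage M and Lineage U show the derived state 'present' for cranial crest, supporting them as a clade.
Only Lineage L and Lineage S show the derived state 'absent' for petiole constricted, supporting them as a clade.
dermal ossicles (derived state 'present') is shared by Lineage D, Lineage M, and Lineage U — a synapomorphy uniting that clade.
leaf margin serrate (derived state 'absent') is shared by Lineage D, Lineage L, Lineage M, Lineage S, and Lineage U — a synapomorphy uniting that clade.
four-chambered heart (derived state 'absent') is unique to Lineage M (autapomorphy; uninformative for grouping).
Most parsimonious ingroup topology: (((Lineage L,Lineage S),(Lineage D,(Lineage M,Lineage U))),Lineage A).
Changes per character on this tree: cranial crest: 1; petiole constricted: 1; dermal ossicles: 1; leaf margin serrate: 1; four-chambered heart: 1.
Total = 5.

5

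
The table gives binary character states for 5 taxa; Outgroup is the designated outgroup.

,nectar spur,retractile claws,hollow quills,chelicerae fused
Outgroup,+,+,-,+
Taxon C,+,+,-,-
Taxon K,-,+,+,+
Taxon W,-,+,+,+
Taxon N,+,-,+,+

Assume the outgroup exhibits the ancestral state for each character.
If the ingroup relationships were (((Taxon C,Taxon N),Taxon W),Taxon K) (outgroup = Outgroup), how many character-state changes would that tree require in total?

Map each character onto (((Taxon C,Taxon N),Taxon W),Taxon K) (rooted by Outgroup) and count the minimum state changes it requires (Fitch parsimony):
nectar spur: 2; retractile claws: 1; hollow quills: 2; chelicerae fused: 1.
Total tree length = 6.

6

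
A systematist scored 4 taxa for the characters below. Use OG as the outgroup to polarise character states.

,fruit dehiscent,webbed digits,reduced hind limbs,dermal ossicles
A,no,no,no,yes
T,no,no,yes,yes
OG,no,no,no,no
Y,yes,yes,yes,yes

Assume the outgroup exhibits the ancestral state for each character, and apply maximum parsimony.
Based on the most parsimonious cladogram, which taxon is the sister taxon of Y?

T

The outgroup has state 'no' for every character, so 'yes' is the derived state throughout.
fruit dehiscent (derived state 'yes') is unique to Y (autapomorphy; uninformative for grouping).
webbed digits (derived state 'yes') is unique to Y (autapomorphy; uninformative for grouping).
reduced hind limbs (derived state 'yes') is shared by T and Y — a synapomorphy uniting that clade.
dermal ossicles (derived state 'yes') is shared by all ingroup taxa — unites the whole ingroup.
Most parsimonious ingroup topology: ((T,Y),A).
Y and T form a cherry on this tree, so they are sister taxa.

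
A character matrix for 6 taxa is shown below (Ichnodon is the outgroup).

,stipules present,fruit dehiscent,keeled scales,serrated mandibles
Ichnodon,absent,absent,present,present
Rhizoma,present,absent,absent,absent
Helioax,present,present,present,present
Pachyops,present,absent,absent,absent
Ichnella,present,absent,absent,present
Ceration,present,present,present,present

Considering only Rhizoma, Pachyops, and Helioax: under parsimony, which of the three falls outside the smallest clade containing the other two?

Helioax

Character polarity is set by the outgroup: the derived state is whichever differs from the outgroup's state, so for keeled scales, serrated mandibles the derived state is 'absent', and for the remaining characters it is 'present'.
All ingroup taxa share the derived state 'present' for stipules present; it defines the ingroup but does not resolve relationships within it.
fruit dehiscent: derived state 'present' in Ceration and Helioax only — synapomorphy for {Ceration, Helioax}.
Only Ichnella, Pachyops, and Rhizoma show the derived state 'absent' for keeled scales, supporting them as a clade.
Only Pachyops and Rhizoma show the derived state 'absent' for serrated mandibles, supporting them as a clade.
Most parsimonious ingroup topology: (((Rhizoma,Pachyops),Ichnella),(Helioax,Ceration)).
Pachyops and Rhizoma share a more recent common ancestor with each other than either does with Helioax, so Helioax is the least closely related of the three.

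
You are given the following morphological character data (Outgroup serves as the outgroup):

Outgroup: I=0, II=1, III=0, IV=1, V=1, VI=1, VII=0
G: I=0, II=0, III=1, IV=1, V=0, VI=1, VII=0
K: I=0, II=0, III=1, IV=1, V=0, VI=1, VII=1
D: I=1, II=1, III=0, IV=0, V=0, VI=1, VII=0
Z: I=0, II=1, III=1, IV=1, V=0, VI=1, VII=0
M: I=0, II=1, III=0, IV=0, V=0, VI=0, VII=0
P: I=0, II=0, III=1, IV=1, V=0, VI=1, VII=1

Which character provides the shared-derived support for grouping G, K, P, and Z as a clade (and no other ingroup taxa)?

III

Character polarity is set by the outgroup: the derived state is whichever differs from the outgroup's state, so for II, IV, V, VI the derived state is '0', and for the remaining characters it is '1'.
I: derived state '1' in D only — an autapomorphy, so it tells us nothing about relationships among taxa.
Only G, K, and P show the derived state '0' for II, supporting them as a clade.
III (derived state '1') is shared by G, K, P, and Z — a synapomorphy uniting that clade.
IV: derived state '0' in D and M only — synapomorphy for {D, M}.
All ingroup taxa share the derived state '0' for V; it defines the ingroup but does not resolve relationships within it.
VI (derived state '0') is unique to M (autapomorphy; uninformative for grouping).
Only K and P show the derived state '1' for VII, supporting them as a clade.
Most parsimonious ingroup topology: (((G,(K,P)),Z),(D,M)).
The clade {G, K, P, Z} is supported by III: its derived state '1' occurs in exactly those taxa and in no other taxon (including the outgroup).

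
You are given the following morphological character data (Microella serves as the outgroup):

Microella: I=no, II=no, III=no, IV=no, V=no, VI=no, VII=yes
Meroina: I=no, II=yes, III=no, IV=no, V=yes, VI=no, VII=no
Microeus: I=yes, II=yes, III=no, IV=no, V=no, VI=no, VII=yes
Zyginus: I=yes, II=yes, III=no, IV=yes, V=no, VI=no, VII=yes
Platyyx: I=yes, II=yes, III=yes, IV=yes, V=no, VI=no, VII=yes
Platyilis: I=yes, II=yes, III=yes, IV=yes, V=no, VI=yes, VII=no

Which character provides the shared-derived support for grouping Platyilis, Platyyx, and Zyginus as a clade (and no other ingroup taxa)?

Character polarity is set by the outgroup: the derived state is whichever differs from the outgroup's state, so for VII the derived state is 'no', and for the remaining characters it is 'yes'.
Only Microeus, Platyilis, Platyyx, and Zyginus show the derived state 'yes' for I, supporting them as a clade.
All ingroup taxa share the derived state 'yes' for II; it defines the ingroup but does not resolve relationships within it.
III: derived state 'yes' in Platyilis and Platyyx only — synapomorphy for {Platyilis, Platyyx}.
IV: derived state 'yes' in Platyilis, Platyyx, and Zyginus only — synapomorphy for {Platyilis, Platyyx, Zyginus}.
V: derived state 'yes' in Meroina only — an autapomorphy, so it tells us nothing about relationships among taxa.
VI (derived state 'yes') is unique to Platyilis (autapomorphy; uninformative for grouping).
VII groups Meroina and Platyilis, which is incompatible with the clades supported by the remaining characters; treating it as convergent (homoplasy) costs fewer steps than any alternative tree.
Most parsimonious ingroup topology: (Meroina,(Microeus,(Zyginus,(Platyyx,Platyilis)))).
The clade {Platyilis, Platyyx, Zyginus} is supported by IV: its derived state 'yes' occurs in exactly those taxa and in no other taxon (including the outgroup).

IV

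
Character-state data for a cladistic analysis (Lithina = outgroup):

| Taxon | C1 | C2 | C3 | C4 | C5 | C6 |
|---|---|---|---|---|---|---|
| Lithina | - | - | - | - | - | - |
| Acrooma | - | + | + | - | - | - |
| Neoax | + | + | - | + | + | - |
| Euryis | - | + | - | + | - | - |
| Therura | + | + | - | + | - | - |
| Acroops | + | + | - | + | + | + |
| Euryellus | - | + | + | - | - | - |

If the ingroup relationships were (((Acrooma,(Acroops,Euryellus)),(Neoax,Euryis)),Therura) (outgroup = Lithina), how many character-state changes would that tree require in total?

12

Map each character onto (((Acrooma,(Acroops,Euryellus)),(Neoax,Euryis)),Therura) (rooted by Lithina) and count the minimum state changes it requires (Fitch parsimony):
C1: 3; C2: 1; C3: 2; C4: 3; C5: 2; C6: 1.
Total tree length = 12.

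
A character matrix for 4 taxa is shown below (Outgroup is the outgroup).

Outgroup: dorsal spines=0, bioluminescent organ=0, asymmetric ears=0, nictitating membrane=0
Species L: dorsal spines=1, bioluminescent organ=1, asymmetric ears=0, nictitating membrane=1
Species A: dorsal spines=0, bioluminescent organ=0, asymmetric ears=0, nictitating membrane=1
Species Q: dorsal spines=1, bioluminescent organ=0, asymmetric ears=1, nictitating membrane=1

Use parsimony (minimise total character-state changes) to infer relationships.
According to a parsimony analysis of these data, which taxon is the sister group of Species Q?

Species L

The outgroup has state '0' for every character, so '1' is the derived state throughout.
dorsal spines (derived state '1') is shared by Species L and Species Q — a synapomorphy uniting that clade.
bioluminescent organ: derived state '1' in Species L only — an autapomorphy, so it tells us nothing about relationships among taxa.
asymmetric ears: derived state '1' in Species Q only — an autapomorphy, so it tells us nothing about relationships among taxa.
nictitating membrane (derived state '1') is shared by all ingroup taxa — unites the whole ingroup.
Most parsimonious ingroup topology: ((Species L,Species Q),Species A).
Species Q and Species L form a cherry on this tree, so they are sister taxa.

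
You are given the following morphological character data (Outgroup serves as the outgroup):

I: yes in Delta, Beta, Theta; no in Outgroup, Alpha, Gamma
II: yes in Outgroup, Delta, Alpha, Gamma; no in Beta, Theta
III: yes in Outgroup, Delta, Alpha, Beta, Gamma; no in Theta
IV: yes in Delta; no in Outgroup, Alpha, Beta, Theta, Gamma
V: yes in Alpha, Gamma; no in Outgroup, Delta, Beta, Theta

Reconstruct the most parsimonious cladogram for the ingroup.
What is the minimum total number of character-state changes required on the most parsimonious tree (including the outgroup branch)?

5

Character polarity is set by the outgroup: the derived state is whichever differs from the outgroup's state, so for II, III the derived state is 'no', and for the remaining characters it is 'yes'.
I: derived state 'yes' in Beta, Delta, and Theta only — synapomorphy for {Beta, Delta, Theta}.
II (derived state 'no') is shared by Beta and Theta — a synapomorphy uniting that clade.
III (derived state 'no') is unique to Theta (autapomorphy; uninformative for grouping).
IV: derived state 'yes' in Delta only — an autapomorphy, so it tells us nothing about relationships among taxa.
V (derived state 'yes') is shared by Alpha and Gamma — a synapomorphy uniting that clade.
Most parsimonious ingroup topology: ((Gamma,Alpha),((Beta,Theta),Delta)).
Changes per character on this tree: I: 1; II: 1; III: 1; IV: 1; V: 1.
Total = 5.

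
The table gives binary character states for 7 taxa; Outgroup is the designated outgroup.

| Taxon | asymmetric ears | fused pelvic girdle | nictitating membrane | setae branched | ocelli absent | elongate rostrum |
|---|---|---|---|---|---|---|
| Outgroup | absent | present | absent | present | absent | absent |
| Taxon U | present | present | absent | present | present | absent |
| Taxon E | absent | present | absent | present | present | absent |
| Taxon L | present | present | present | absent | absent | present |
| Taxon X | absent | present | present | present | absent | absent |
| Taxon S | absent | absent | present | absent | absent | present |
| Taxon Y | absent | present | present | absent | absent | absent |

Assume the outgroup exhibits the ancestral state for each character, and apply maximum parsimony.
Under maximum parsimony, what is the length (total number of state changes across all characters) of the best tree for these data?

7

Character polarity is set by the outgroup: the derived state is whichever differs from the outgroup's state, so for fused pelvic girdle, setae branched the derived state is 'absent', and for the remaining characters it is 'present'.
asymmetric ears (state 'present') occurs in Taxon L and Taxon U but conflicts with the nesting implied by the other characters — most parsimoniously interpreted as homoplasy.
fused pelvic girdle (derived state 'absent') is unique to Taxon S (autapomorphy; uninformative for grouping).
Only Taxon L, Taxon S, Taxon X, and Taxon Y show the derived state 'present' for nictitating membrane, supporting them as a clade.
setae branched (derived state 'absent') is shared by Taxon L, Taxon S, and Taxon Y — a synapomorphy uniting that clade.
ocelli absent: derived state 'present' in Taxon E and Taxon U only — synapomorphy for {Taxon E, Taxon U}.
Only Taxon L and Taxon S show the derived state 'present' for elongate rostrum, supporting them as a clade.
Most parsimonious ingroup topology: ((Taxon U,Taxon E),(((Taxon L,Taxon S),Taxon Y),Taxon X)).
Changes per character on this tree: asymmetric ears: 2; fused pelvic girdle: 1; nictitating membrane: 1; setae branched: 1; ocelli absent: 1; elongate rostrum: 1.
Total = 7.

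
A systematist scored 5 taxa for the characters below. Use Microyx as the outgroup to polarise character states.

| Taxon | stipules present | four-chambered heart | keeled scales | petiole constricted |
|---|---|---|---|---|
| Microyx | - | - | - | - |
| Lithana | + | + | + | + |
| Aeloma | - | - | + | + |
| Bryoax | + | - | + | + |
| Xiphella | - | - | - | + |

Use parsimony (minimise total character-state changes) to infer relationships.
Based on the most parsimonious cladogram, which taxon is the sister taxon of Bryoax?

The outgroup has state '-' for every character, so '+' is the derived state throughout.
Only Bryoax and Lithana show the derived state '+' for stipules present, supporting them as a clade.
four-chambered heart: derived state '+' in Lithana only — an autapomorphy, so it tells us nothing about relationships among taxa.
keeled scales: derived state '+' in Aeloma, Bryoax, and Lithana only — synapomorphy for {Aeloma, Bryoax, Lithana}.
petiole constricted (derived state '+') is shared by all ingroup taxa — unites the whole ingroup.
Most parsimonious ingroup topology: (((Lithana,Bryoax),Aeloma),Xiphella).
Bryoax and Lithana form a cherry on this tree, so they are sister taxa.

Lithana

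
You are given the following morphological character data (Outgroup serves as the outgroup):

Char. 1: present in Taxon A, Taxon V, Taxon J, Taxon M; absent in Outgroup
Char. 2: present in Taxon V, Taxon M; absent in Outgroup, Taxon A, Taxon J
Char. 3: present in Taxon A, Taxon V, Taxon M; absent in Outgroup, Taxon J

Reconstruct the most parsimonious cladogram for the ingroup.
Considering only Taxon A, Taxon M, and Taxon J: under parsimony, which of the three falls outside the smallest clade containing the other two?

The outgroup has state 'absent' for every character, so 'present' is the derived state throughout.
All ingroup taxa share the derived state 'present' for Char. 1; it defines the ingroup but does not resolve relationships within it.
Only Taxon M and Taxon V show the derived state 'present' for Char. 2, supporting them as a clade.
Char. 3: derived state 'present' in Taxon A, Taxon M, and Taxon V only — synapomorphy for {Taxon A, Taxon M, Taxon V}.
Most parsimonious ingroup topology: ((Taxon A,(Taxon V,Taxon M)),Taxon J).
Taxon A and Taxon M share a more recent common ancestor with each other than either does with Taxon J, so Taxon J is the least closely related of the three.

Taxon J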